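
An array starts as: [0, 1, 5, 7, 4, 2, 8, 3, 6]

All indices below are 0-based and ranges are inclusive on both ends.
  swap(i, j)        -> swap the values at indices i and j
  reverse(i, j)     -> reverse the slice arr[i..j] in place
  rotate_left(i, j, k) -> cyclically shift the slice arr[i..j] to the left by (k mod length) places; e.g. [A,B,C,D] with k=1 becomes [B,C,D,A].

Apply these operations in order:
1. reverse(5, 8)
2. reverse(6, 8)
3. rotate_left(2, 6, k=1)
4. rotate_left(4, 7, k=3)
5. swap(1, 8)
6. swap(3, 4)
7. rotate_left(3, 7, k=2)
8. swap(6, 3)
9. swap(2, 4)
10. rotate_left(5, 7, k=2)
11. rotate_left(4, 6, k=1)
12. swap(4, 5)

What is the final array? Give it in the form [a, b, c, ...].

After 1 (reverse(5, 8)): [0, 1, 5, 7, 4, 6, 3, 8, 2]
After 2 (reverse(6, 8)): [0, 1, 5, 7, 4, 6, 2, 8, 3]
After 3 (rotate_left(2, 6, k=1)): [0, 1, 7, 4, 6, 2, 5, 8, 3]
After 4 (rotate_left(4, 7, k=3)): [0, 1, 7, 4, 8, 6, 2, 5, 3]
After 5 (swap(1, 8)): [0, 3, 7, 4, 8, 6, 2, 5, 1]
After 6 (swap(3, 4)): [0, 3, 7, 8, 4, 6, 2, 5, 1]
After 7 (rotate_left(3, 7, k=2)): [0, 3, 7, 6, 2, 5, 8, 4, 1]
After 8 (swap(6, 3)): [0, 3, 7, 8, 2, 5, 6, 4, 1]
After 9 (swap(2, 4)): [0, 3, 2, 8, 7, 5, 6, 4, 1]
After 10 (rotate_left(5, 7, k=2)): [0, 3, 2, 8, 7, 4, 5, 6, 1]
After 11 (rotate_left(4, 6, k=1)): [0, 3, 2, 8, 4, 5, 7, 6, 1]
After 12 (swap(4, 5)): [0, 3, 2, 8, 5, 4, 7, 6, 1]

Answer: [0, 3, 2, 8, 5, 4, 7, 6, 1]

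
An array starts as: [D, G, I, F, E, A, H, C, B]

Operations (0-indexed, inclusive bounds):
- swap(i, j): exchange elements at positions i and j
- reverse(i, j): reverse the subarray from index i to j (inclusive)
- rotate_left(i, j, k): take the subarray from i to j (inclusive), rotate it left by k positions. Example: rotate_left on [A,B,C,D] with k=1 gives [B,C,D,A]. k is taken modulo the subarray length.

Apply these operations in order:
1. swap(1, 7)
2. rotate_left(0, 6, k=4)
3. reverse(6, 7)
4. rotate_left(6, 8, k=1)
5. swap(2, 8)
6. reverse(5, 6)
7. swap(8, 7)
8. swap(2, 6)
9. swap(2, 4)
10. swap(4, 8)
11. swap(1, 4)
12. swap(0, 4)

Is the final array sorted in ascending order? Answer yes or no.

Answer: yes

Derivation:
After 1 (swap(1, 7)): [D, C, I, F, E, A, H, G, B]
After 2 (rotate_left(0, 6, k=4)): [E, A, H, D, C, I, F, G, B]
After 3 (reverse(6, 7)): [E, A, H, D, C, I, G, F, B]
After 4 (rotate_left(6, 8, k=1)): [E, A, H, D, C, I, F, B, G]
After 5 (swap(2, 8)): [E, A, G, D, C, I, F, B, H]
After 6 (reverse(5, 6)): [E, A, G, D, C, F, I, B, H]
After 7 (swap(8, 7)): [E, A, G, D, C, F, I, H, B]
After 8 (swap(2, 6)): [E, A, I, D, C, F, G, H, B]
After 9 (swap(2, 4)): [E, A, C, D, I, F, G, H, B]
After 10 (swap(4, 8)): [E, A, C, D, B, F, G, H, I]
After 11 (swap(1, 4)): [E, B, C, D, A, F, G, H, I]
After 12 (swap(0, 4)): [A, B, C, D, E, F, G, H, I]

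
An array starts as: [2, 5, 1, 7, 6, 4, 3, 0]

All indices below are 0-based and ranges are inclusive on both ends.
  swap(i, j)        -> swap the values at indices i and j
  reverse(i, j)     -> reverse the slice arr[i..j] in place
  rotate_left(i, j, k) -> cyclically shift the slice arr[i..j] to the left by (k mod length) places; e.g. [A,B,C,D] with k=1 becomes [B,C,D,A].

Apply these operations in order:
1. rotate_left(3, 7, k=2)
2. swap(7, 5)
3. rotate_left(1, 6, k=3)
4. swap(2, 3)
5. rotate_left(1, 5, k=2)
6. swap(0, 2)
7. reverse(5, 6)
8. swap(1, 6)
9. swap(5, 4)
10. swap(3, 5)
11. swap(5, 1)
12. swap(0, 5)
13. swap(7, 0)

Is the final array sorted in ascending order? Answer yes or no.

Answer: yes

Derivation:
After 1 (rotate_left(3, 7, k=2)): [2, 5, 1, 4, 3, 0, 7, 6]
After 2 (swap(7, 5)): [2, 5, 1, 4, 3, 6, 7, 0]
After 3 (rotate_left(1, 6, k=3)): [2, 3, 6, 7, 5, 1, 4, 0]
After 4 (swap(2, 3)): [2, 3, 7, 6, 5, 1, 4, 0]
After 5 (rotate_left(1, 5, k=2)): [2, 6, 5, 1, 3, 7, 4, 0]
After 6 (swap(0, 2)): [5, 6, 2, 1, 3, 7, 4, 0]
After 7 (reverse(5, 6)): [5, 6, 2, 1, 3, 4, 7, 0]
After 8 (swap(1, 6)): [5, 7, 2, 1, 3, 4, 6, 0]
After 9 (swap(5, 4)): [5, 7, 2, 1, 4, 3, 6, 0]
After 10 (swap(3, 5)): [5, 7, 2, 3, 4, 1, 6, 0]
After 11 (swap(5, 1)): [5, 1, 2, 3, 4, 7, 6, 0]
After 12 (swap(0, 5)): [7, 1, 2, 3, 4, 5, 6, 0]
After 13 (swap(7, 0)): [0, 1, 2, 3, 4, 5, 6, 7]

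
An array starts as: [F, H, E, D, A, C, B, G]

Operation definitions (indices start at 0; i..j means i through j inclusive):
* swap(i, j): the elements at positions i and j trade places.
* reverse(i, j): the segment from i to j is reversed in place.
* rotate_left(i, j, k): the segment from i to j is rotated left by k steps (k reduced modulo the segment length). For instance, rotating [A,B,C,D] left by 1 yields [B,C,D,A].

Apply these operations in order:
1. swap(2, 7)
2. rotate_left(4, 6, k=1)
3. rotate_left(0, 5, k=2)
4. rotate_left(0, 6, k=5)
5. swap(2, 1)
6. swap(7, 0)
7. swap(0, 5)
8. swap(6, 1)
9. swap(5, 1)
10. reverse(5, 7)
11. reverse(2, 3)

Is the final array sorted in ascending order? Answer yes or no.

Answer: no

Derivation:
After 1 (swap(2, 7)): [F, H, G, D, A, C, B, E]
After 2 (rotate_left(4, 6, k=1)): [F, H, G, D, C, B, A, E]
After 3 (rotate_left(0, 5, k=2)): [G, D, C, B, F, H, A, E]
After 4 (rotate_left(0, 6, k=5)): [H, A, G, D, C, B, F, E]
After 5 (swap(2, 1)): [H, G, A, D, C, B, F, E]
After 6 (swap(7, 0)): [E, G, A, D, C, B, F, H]
After 7 (swap(0, 5)): [B, G, A, D, C, E, F, H]
After 8 (swap(6, 1)): [B, F, A, D, C, E, G, H]
After 9 (swap(5, 1)): [B, E, A, D, C, F, G, H]
After 10 (reverse(5, 7)): [B, E, A, D, C, H, G, F]
After 11 (reverse(2, 3)): [B, E, D, A, C, H, G, F]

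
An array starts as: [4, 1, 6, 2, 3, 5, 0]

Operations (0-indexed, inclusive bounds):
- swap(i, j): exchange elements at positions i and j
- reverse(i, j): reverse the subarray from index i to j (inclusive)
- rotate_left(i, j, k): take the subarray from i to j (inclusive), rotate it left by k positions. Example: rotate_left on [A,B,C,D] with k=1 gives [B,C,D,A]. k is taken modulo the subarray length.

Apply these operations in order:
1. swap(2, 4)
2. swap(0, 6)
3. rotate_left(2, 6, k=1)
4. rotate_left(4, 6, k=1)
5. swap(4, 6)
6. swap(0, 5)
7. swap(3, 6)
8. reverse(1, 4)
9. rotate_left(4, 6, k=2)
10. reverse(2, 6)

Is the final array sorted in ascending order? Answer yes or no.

After 1 (swap(2, 4)): [4, 1, 3, 2, 6, 5, 0]
After 2 (swap(0, 6)): [0, 1, 3, 2, 6, 5, 4]
After 3 (rotate_left(2, 6, k=1)): [0, 1, 2, 6, 5, 4, 3]
After 4 (rotate_left(4, 6, k=1)): [0, 1, 2, 6, 4, 3, 5]
After 5 (swap(4, 6)): [0, 1, 2, 6, 5, 3, 4]
After 6 (swap(0, 5)): [3, 1, 2, 6, 5, 0, 4]
After 7 (swap(3, 6)): [3, 1, 2, 4, 5, 0, 6]
After 8 (reverse(1, 4)): [3, 5, 4, 2, 1, 0, 6]
After 9 (rotate_left(4, 6, k=2)): [3, 5, 4, 2, 6, 1, 0]
After 10 (reverse(2, 6)): [3, 5, 0, 1, 6, 2, 4]

Answer: no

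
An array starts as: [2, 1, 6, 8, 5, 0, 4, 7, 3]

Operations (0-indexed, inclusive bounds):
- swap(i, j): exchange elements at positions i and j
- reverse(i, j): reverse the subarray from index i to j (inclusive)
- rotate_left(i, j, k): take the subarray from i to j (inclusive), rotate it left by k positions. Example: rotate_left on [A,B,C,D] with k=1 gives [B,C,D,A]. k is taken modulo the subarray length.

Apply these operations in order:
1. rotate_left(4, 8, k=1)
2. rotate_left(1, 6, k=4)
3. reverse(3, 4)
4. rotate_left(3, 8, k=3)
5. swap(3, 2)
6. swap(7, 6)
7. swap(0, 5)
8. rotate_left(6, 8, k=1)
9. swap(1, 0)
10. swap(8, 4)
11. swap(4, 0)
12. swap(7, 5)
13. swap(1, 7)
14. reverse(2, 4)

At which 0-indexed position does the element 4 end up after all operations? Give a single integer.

After 1 (rotate_left(4, 8, k=1)): [2, 1, 6, 8, 0, 4, 7, 3, 5]
After 2 (rotate_left(1, 6, k=4)): [2, 4, 7, 1, 6, 8, 0, 3, 5]
After 3 (reverse(3, 4)): [2, 4, 7, 6, 1, 8, 0, 3, 5]
After 4 (rotate_left(3, 8, k=3)): [2, 4, 7, 0, 3, 5, 6, 1, 8]
After 5 (swap(3, 2)): [2, 4, 0, 7, 3, 5, 6, 1, 8]
After 6 (swap(7, 6)): [2, 4, 0, 7, 3, 5, 1, 6, 8]
After 7 (swap(0, 5)): [5, 4, 0, 7, 3, 2, 1, 6, 8]
After 8 (rotate_left(6, 8, k=1)): [5, 4, 0, 7, 3, 2, 6, 8, 1]
After 9 (swap(1, 0)): [4, 5, 0, 7, 3, 2, 6, 8, 1]
After 10 (swap(8, 4)): [4, 5, 0, 7, 1, 2, 6, 8, 3]
After 11 (swap(4, 0)): [1, 5, 0, 7, 4, 2, 6, 8, 3]
After 12 (swap(7, 5)): [1, 5, 0, 7, 4, 8, 6, 2, 3]
After 13 (swap(1, 7)): [1, 2, 0, 7, 4, 8, 6, 5, 3]
After 14 (reverse(2, 4)): [1, 2, 4, 7, 0, 8, 6, 5, 3]

Answer: 2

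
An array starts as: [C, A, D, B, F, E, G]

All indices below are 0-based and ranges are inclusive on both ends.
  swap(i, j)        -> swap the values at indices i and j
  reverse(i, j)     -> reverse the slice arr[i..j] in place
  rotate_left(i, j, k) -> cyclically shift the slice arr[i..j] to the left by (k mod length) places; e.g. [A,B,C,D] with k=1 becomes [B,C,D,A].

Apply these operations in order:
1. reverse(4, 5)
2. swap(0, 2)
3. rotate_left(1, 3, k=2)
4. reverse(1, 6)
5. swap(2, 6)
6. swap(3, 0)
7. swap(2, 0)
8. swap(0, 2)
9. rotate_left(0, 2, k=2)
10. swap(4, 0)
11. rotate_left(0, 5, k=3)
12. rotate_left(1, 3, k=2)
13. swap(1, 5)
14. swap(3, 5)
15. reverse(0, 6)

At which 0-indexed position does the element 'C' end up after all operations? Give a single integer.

After 1 (reverse(4, 5)): [C, A, D, B, E, F, G]
After 2 (swap(0, 2)): [D, A, C, B, E, F, G]
After 3 (rotate_left(1, 3, k=2)): [D, B, A, C, E, F, G]
After 4 (reverse(1, 6)): [D, G, F, E, C, A, B]
After 5 (swap(2, 6)): [D, G, B, E, C, A, F]
After 6 (swap(3, 0)): [E, G, B, D, C, A, F]
After 7 (swap(2, 0)): [B, G, E, D, C, A, F]
After 8 (swap(0, 2)): [E, G, B, D, C, A, F]
After 9 (rotate_left(0, 2, k=2)): [B, E, G, D, C, A, F]
After 10 (swap(4, 0)): [C, E, G, D, B, A, F]
After 11 (rotate_left(0, 5, k=3)): [D, B, A, C, E, G, F]
After 12 (rotate_left(1, 3, k=2)): [D, C, B, A, E, G, F]
After 13 (swap(1, 5)): [D, G, B, A, E, C, F]
After 14 (swap(3, 5)): [D, G, B, C, E, A, F]
After 15 (reverse(0, 6)): [F, A, E, C, B, G, D]

Answer: 3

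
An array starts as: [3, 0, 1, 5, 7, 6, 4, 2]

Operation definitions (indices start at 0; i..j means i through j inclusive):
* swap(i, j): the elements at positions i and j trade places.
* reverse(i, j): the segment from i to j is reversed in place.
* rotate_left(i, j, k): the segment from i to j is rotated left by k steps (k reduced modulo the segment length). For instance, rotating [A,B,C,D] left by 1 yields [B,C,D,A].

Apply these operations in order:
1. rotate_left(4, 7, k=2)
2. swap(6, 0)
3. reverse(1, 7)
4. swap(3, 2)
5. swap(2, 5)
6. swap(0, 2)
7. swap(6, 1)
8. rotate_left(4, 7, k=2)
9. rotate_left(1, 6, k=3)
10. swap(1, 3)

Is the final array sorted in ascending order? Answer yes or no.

After 1 (rotate_left(4, 7, k=2)): [3, 0, 1, 5, 4, 2, 7, 6]
After 2 (swap(6, 0)): [7, 0, 1, 5, 4, 2, 3, 6]
After 3 (reverse(1, 7)): [7, 6, 3, 2, 4, 5, 1, 0]
After 4 (swap(3, 2)): [7, 6, 2, 3, 4, 5, 1, 0]
After 5 (swap(2, 5)): [7, 6, 5, 3, 4, 2, 1, 0]
After 6 (swap(0, 2)): [5, 6, 7, 3, 4, 2, 1, 0]
After 7 (swap(6, 1)): [5, 1, 7, 3, 4, 2, 6, 0]
After 8 (rotate_left(4, 7, k=2)): [5, 1, 7, 3, 6, 0, 4, 2]
After 9 (rotate_left(1, 6, k=3)): [5, 6, 0, 4, 1, 7, 3, 2]
After 10 (swap(1, 3)): [5, 4, 0, 6, 1, 7, 3, 2]

Answer: no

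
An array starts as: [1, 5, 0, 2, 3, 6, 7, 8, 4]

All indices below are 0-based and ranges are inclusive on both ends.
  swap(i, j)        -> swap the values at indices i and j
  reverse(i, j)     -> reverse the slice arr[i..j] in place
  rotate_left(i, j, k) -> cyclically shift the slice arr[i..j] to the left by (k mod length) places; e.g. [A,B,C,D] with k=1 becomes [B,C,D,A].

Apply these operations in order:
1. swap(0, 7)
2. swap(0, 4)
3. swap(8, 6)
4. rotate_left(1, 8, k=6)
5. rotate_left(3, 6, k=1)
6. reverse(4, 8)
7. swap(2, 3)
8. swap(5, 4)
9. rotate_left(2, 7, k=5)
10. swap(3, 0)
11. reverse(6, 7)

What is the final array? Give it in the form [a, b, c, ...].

After 1 (swap(0, 7)): [8, 5, 0, 2, 3, 6, 7, 1, 4]
After 2 (swap(0, 4)): [3, 5, 0, 2, 8, 6, 7, 1, 4]
After 3 (swap(8, 6)): [3, 5, 0, 2, 8, 6, 4, 1, 7]
After 4 (rotate_left(1, 8, k=6)): [3, 1, 7, 5, 0, 2, 8, 6, 4]
After 5 (rotate_left(3, 6, k=1)): [3, 1, 7, 0, 2, 8, 5, 6, 4]
After 6 (reverse(4, 8)): [3, 1, 7, 0, 4, 6, 5, 8, 2]
After 7 (swap(2, 3)): [3, 1, 0, 7, 4, 6, 5, 8, 2]
After 8 (swap(5, 4)): [3, 1, 0, 7, 6, 4, 5, 8, 2]
After 9 (rotate_left(2, 7, k=5)): [3, 1, 8, 0, 7, 6, 4, 5, 2]
After 10 (swap(3, 0)): [0, 1, 8, 3, 7, 6, 4, 5, 2]
After 11 (reverse(6, 7)): [0, 1, 8, 3, 7, 6, 5, 4, 2]

Answer: [0, 1, 8, 3, 7, 6, 5, 4, 2]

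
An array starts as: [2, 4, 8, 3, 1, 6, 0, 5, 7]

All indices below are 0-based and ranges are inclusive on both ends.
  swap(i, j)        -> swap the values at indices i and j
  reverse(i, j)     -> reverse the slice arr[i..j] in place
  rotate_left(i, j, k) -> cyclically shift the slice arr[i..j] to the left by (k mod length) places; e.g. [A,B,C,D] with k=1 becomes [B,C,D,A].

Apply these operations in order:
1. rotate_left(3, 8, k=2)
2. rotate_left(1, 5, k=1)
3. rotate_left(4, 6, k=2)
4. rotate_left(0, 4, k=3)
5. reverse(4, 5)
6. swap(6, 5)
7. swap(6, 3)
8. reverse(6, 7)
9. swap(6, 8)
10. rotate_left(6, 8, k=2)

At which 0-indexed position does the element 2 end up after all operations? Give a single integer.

After 1 (rotate_left(3, 8, k=2)): [2, 4, 8, 6, 0, 5, 7, 3, 1]
After 2 (rotate_left(1, 5, k=1)): [2, 8, 6, 0, 5, 4, 7, 3, 1]
After 3 (rotate_left(4, 6, k=2)): [2, 8, 6, 0, 7, 5, 4, 3, 1]
After 4 (rotate_left(0, 4, k=3)): [0, 7, 2, 8, 6, 5, 4, 3, 1]
After 5 (reverse(4, 5)): [0, 7, 2, 8, 5, 6, 4, 3, 1]
After 6 (swap(6, 5)): [0, 7, 2, 8, 5, 4, 6, 3, 1]
After 7 (swap(6, 3)): [0, 7, 2, 6, 5, 4, 8, 3, 1]
After 8 (reverse(6, 7)): [0, 7, 2, 6, 5, 4, 3, 8, 1]
After 9 (swap(6, 8)): [0, 7, 2, 6, 5, 4, 1, 8, 3]
After 10 (rotate_left(6, 8, k=2)): [0, 7, 2, 6, 5, 4, 3, 1, 8]

Answer: 2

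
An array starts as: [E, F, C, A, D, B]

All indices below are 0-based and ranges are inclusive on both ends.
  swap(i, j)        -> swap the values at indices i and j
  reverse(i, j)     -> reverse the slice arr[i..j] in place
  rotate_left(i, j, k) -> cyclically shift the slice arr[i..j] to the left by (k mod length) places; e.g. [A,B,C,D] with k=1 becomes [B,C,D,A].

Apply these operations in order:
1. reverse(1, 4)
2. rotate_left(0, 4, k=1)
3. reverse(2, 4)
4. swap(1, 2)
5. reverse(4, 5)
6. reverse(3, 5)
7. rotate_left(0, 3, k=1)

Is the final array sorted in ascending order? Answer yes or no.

After 1 (reverse(1, 4)): [E, D, A, C, F, B]
After 2 (rotate_left(0, 4, k=1)): [D, A, C, F, E, B]
After 3 (reverse(2, 4)): [D, A, E, F, C, B]
After 4 (swap(1, 2)): [D, E, A, F, C, B]
After 5 (reverse(4, 5)): [D, E, A, F, B, C]
After 6 (reverse(3, 5)): [D, E, A, C, B, F]
After 7 (rotate_left(0, 3, k=1)): [E, A, C, D, B, F]

Answer: no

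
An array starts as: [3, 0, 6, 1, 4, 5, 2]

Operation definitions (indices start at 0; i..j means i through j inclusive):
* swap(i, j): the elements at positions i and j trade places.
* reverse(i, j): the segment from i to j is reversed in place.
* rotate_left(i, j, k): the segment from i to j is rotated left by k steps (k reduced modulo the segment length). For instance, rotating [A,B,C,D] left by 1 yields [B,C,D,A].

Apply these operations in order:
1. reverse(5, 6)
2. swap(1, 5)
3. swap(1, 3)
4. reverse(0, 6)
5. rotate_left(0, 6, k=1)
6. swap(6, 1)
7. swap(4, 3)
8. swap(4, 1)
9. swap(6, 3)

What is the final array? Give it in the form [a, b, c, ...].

Answer: [0, 6, 2, 4, 5, 3, 1]

Derivation:
After 1 (reverse(5, 6)): [3, 0, 6, 1, 4, 2, 5]
After 2 (swap(1, 5)): [3, 2, 6, 1, 4, 0, 5]
After 3 (swap(1, 3)): [3, 1, 6, 2, 4, 0, 5]
After 4 (reverse(0, 6)): [5, 0, 4, 2, 6, 1, 3]
After 5 (rotate_left(0, 6, k=1)): [0, 4, 2, 6, 1, 3, 5]
After 6 (swap(6, 1)): [0, 5, 2, 6, 1, 3, 4]
After 7 (swap(4, 3)): [0, 5, 2, 1, 6, 3, 4]
After 8 (swap(4, 1)): [0, 6, 2, 1, 5, 3, 4]
After 9 (swap(6, 3)): [0, 6, 2, 4, 5, 3, 1]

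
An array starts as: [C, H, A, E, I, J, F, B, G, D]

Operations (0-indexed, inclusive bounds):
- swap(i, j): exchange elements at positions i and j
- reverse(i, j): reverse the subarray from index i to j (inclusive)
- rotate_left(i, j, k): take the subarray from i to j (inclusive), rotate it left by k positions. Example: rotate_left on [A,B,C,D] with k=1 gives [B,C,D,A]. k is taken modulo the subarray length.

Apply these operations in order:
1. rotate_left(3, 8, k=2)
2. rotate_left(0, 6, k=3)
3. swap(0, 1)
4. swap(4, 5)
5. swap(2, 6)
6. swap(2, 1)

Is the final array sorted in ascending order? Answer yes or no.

Answer: no

Derivation:
After 1 (rotate_left(3, 8, k=2)): [C, H, A, J, F, B, G, E, I, D]
After 2 (rotate_left(0, 6, k=3)): [J, F, B, G, C, H, A, E, I, D]
After 3 (swap(0, 1)): [F, J, B, G, C, H, A, E, I, D]
After 4 (swap(4, 5)): [F, J, B, G, H, C, A, E, I, D]
After 5 (swap(2, 6)): [F, J, A, G, H, C, B, E, I, D]
After 6 (swap(2, 1)): [F, A, J, G, H, C, B, E, I, D]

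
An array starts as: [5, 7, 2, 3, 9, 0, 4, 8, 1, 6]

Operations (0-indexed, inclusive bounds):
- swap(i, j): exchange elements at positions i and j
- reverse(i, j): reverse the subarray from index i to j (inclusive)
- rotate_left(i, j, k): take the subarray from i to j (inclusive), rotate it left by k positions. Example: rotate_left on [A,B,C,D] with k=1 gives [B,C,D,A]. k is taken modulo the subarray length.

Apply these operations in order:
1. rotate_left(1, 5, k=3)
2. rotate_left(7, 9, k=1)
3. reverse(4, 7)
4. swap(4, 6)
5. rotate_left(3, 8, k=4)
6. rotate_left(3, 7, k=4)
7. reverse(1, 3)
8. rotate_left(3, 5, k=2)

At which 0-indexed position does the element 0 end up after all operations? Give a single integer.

Answer: 2

Derivation:
After 1 (rotate_left(1, 5, k=3)): [5, 9, 0, 7, 2, 3, 4, 8, 1, 6]
After 2 (rotate_left(7, 9, k=1)): [5, 9, 0, 7, 2, 3, 4, 1, 6, 8]
After 3 (reverse(4, 7)): [5, 9, 0, 7, 1, 4, 3, 2, 6, 8]
After 4 (swap(4, 6)): [5, 9, 0, 7, 3, 4, 1, 2, 6, 8]
After 5 (rotate_left(3, 8, k=4)): [5, 9, 0, 2, 6, 7, 3, 4, 1, 8]
After 6 (rotate_left(3, 7, k=4)): [5, 9, 0, 4, 2, 6, 7, 3, 1, 8]
After 7 (reverse(1, 3)): [5, 4, 0, 9, 2, 6, 7, 3, 1, 8]
After 8 (rotate_left(3, 5, k=2)): [5, 4, 0, 6, 9, 2, 7, 3, 1, 8]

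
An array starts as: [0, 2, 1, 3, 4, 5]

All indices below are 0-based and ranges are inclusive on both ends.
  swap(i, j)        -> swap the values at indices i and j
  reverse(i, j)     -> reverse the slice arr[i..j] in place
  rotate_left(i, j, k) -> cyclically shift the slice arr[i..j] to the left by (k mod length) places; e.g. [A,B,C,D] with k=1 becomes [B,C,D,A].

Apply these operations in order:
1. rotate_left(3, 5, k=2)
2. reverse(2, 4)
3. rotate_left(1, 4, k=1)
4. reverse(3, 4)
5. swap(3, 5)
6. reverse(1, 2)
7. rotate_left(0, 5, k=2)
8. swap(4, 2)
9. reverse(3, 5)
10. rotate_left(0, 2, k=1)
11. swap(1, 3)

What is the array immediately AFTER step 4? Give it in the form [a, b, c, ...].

Answer: [0, 3, 5, 2, 1, 4]

Derivation:
After 1 (rotate_left(3, 5, k=2)): [0, 2, 1, 5, 3, 4]
After 2 (reverse(2, 4)): [0, 2, 3, 5, 1, 4]
After 3 (rotate_left(1, 4, k=1)): [0, 3, 5, 1, 2, 4]
After 4 (reverse(3, 4)): [0, 3, 5, 2, 1, 4]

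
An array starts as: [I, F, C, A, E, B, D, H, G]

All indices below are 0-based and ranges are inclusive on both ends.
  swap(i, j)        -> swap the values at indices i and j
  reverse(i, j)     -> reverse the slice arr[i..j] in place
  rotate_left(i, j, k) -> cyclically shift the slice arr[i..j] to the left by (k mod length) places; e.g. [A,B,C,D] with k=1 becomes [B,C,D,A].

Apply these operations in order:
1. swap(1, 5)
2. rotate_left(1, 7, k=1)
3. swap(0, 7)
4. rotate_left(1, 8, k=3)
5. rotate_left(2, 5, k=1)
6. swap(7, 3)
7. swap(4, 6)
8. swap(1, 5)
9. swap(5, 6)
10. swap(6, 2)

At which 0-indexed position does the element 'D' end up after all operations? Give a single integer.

After 1 (swap(1, 5)): [I, B, C, A, E, F, D, H, G]
After 2 (rotate_left(1, 7, k=1)): [I, C, A, E, F, D, H, B, G]
After 3 (swap(0, 7)): [B, C, A, E, F, D, H, I, G]
After 4 (rotate_left(1, 8, k=3)): [B, F, D, H, I, G, C, A, E]
After 5 (rotate_left(2, 5, k=1)): [B, F, H, I, G, D, C, A, E]
After 6 (swap(7, 3)): [B, F, H, A, G, D, C, I, E]
After 7 (swap(4, 6)): [B, F, H, A, C, D, G, I, E]
After 8 (swap(1, 5)): [B, D, H, A, C, F, G, I, E]
After 9 (swap(5, 6)): [B, D, H, A, C, G, F, I, E]
After 10 (swap(6, 2)): [B, D, F, A, C, G, H, I, E]

Answer: 1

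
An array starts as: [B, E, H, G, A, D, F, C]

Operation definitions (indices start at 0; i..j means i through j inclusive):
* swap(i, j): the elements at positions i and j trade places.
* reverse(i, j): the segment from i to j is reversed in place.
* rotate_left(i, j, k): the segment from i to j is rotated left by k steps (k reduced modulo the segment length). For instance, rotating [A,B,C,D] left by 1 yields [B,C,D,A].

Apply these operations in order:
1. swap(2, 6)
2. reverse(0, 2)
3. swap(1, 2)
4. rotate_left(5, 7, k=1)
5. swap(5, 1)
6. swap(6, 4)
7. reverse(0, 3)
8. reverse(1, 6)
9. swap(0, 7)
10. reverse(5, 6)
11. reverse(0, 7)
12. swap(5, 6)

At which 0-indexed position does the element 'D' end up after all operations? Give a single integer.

After 1 (swap(2, 6)): [B, E, F, G, A, D, H, C]
After 2 (reverse(0, 2)): [F, E, B, G, A, D, H, C]
After 3 (swap(1, 2)): [F, B, E, G, A, D, H, C]
After 4 (rotate_left(5, 7, k=1)): [F, B, E, G, A, H, C, D]
After 5 (swap(5, 1)): [F, H, E, G, A, B, C, D]
After 6 (swap(6, 4)): [F, H, E, G, C, B, A, D]
After 7 (reverse(0, 3)): [G, E, H, F, C, B, A, D]
After 8 (reverse(1, 6)): [G, A, B, C, F, H, E, D]
After 9 (swap(0, 7)): [D, A, B, C, F, H, E, G]
After 10 (reverse(5, 6)): [D, A, B, C, F, E, H, G]
After 11 (reverse(0, 7)): [G, H, E, F, C, B, A, D]
After 12 (swap(5, 6)): [G, H, E, F, C, A, B, D]

Answer: 7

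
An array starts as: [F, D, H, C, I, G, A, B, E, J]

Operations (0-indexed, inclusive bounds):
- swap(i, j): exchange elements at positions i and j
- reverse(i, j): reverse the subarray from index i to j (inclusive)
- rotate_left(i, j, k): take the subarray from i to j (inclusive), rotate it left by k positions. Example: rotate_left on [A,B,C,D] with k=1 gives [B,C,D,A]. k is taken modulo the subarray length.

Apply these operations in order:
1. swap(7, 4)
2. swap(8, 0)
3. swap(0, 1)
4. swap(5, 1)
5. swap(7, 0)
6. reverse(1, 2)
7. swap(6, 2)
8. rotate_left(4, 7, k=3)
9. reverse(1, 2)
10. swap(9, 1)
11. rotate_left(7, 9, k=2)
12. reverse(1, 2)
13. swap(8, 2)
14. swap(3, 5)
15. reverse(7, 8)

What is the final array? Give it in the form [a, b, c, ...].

Answer: [I, H, G, B, D, C, E, J, A, F]

Derivation:
After 1 (swap(7, 4)): [F, D, H, C, B, G, A, I, E, J]
After 2 (swap(8, 0)): [E, D, H, C, B, G, A, I, F, J]
After 3 (swap(0, 1)): [D, E, H, C, B, G, A, I, F, J]
After 4 (swap(5, 1)): [D, G, H, C, B, E, A, I, F, J]
After 5 (swap(7, 0)): [I, G, H, C, B, E, A, D, F, J]
After 6 (reverse(1, 2)): [I, H, G, C, B, E, A, D, F, J]
After 7 (swap(6, 2)): [I, H, A, C, B, E, G, D, F, J]
After 8 (rotate_left(4, 7, k=3)): [I, H, A, C, D, B, E, G, F, J]
After 9 (reverse(1, 2)): [I, A, H, C, D, B, E, G, F, J]
After 10 (swap(9, 1)): [I, J, H, C, D, B, E, G, F, A]
After 11 (rotate_left(7, 9, k=2)): [I, J, H, C, D, B, E, A, G, F]
After 12 (reverse(1, 2)): [I, H, J, C, D, B, E, A, G, F]
After 13 (swap(8, 2)): [I, H, G, C, D, B, E, A, J, F]
After 14 (swap(3, 5)): [I, H, G, B, D, C, E, A, J, F]
After 15 (reverse(7, 8)): [I, H, G, B, D, C, E, J, A, F]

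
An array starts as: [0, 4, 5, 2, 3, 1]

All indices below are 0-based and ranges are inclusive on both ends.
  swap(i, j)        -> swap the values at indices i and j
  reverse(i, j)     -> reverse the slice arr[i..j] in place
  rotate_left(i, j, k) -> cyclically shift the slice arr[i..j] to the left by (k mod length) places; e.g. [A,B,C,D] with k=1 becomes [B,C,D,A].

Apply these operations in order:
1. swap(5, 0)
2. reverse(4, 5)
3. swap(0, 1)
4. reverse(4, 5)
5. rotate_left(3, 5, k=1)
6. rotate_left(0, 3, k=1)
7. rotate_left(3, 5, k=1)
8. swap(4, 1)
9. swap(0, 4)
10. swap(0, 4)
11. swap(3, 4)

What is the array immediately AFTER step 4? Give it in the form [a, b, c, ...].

Answer: [4, 1, 5, 2, 3, 0]

Derivation:
After 1 (swap(5, 0)): [1, 4, 5, 2, 3, 0]
After 2 (reverse(4, 5)): [1, 4, 5, 2, 0, 3]
After 3 (swap(0, 1)): [4, 1, 5, 2, 0, 3]
After 4 (reverse(4, 5)): [4, 1, 5, 2, 3, 0]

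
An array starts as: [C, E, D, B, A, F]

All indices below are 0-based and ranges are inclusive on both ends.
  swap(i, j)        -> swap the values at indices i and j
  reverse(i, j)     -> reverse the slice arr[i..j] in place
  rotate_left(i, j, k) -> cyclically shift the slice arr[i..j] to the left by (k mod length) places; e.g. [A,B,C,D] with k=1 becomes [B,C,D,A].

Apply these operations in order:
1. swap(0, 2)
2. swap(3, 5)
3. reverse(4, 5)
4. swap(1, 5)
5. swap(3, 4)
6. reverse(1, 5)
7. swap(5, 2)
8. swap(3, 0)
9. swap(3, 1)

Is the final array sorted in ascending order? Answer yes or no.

Answer: no

Derivation:
After 1 (swap(0, 2)): [D, E, C, B, A, F]
After 2 (swap(3, 5)): [D, E, C, F, A, B]
After 3 (reverse(4, 5)): [D, E, C, F, B, A]
After 4 (swap(1, 5)): [D, A, C, F, B, E]
After 5 (swap(3, 4)): [D, A, C, B, F, E]
After 6 (reverse(1, 5)): [D, E, F, B, C, A]
After 7 (swap(5, 2)): [D, E, A, B, C, F]
After 8 (swap(3, 0)): [B, E, A, D, C, F]
After 9 (swap(3, 1)): [B, D, A, E, C, F]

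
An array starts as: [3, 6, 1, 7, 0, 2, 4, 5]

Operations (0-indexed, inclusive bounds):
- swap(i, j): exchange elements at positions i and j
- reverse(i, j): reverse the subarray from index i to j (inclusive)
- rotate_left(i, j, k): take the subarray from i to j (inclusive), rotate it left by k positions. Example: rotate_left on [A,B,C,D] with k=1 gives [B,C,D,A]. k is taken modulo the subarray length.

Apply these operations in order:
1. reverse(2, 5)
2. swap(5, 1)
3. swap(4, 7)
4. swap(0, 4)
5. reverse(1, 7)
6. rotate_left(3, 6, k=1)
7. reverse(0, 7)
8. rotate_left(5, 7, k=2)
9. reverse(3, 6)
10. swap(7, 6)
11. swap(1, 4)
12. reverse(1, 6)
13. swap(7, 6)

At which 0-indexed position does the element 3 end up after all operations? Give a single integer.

Answer: 2

Derivation:
After 1 (reverse(2, 5)): [3, 6, 2, 0, 7, 1, 4, 5]
After 2 (swap(5, 1)): [3, 1, 2, 0, 7, 6, 4, 5]
After 3 (swap(4, 7)): [3, 1, 2, 0, 5, 6, 4, 7]
After 4 (swap(0, 4)): [5, 1, 2, 0, 3, 6, 4, 7]
After 5 (reverse(1, 7)): [5, 7, 4, 6, 3, 0, 2, 1]
After 6 (rotate_left(3, 6, k=1)): [5, 7, 4, 3, 0, 2, 6, 1]
After 7 (reverse(0, 7)): [1, 6, 2, 0, 3, 4, 7, 5]
After 8 (rotate_left(5, 7, k=2)): [1, 6, 2, 0, 3, 5, 4, 7]
After 9 (reverse(3, 6)): [1, 6, 2, 4, 5, 3, 0, 7]
After 10 (swap(7, 6)): [1, 6, 2, 4, 5, 3, 7, 0]
After 11 (swap(1, 4)): [1, 5, 2, 4, 6, 3, 7, 0]
After 12 (reverse(1, 6)): [1, 7, 3, 6, 4, 2, 5, 0]
After 13 (swap(7, 6)): [1, 7, 3, 6, 4, 2, 0, 5]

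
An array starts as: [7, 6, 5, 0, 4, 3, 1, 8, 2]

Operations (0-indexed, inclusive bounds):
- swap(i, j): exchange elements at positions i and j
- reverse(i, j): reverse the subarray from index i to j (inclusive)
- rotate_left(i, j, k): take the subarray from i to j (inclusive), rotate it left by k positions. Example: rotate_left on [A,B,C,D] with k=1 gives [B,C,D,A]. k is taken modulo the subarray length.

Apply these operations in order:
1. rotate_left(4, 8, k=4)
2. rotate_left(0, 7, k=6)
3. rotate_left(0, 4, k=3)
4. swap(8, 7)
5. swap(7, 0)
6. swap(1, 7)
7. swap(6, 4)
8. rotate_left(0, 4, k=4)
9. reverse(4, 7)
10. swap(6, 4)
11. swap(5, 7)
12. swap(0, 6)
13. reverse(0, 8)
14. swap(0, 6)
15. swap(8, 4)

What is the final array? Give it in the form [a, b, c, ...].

After 1 (rotate_left(4, 8, k=4)): [7, 6, 5, 0, 2, 4, 3, 1, 8]
After 2 (rotate_left(0, 7, k=6)): [3, 1, 7, 6, 5, 0, 2, 4, 8]
After 3 (rotate_left(0, 4, k=3)): [6, 5, 3, 1, 7, 0, 2, 4, 8]
After 4 (swap(8, 7)): [6, 5, 3, 1, 7, 0, 2, 8, 4]
After 5 (swap(7, 0)): [8, 5, 3, 1, 7, 0, 2, 6, 4]
After 6 (swap(1, 7)): [8, 6, 3, 1, 7, 0, 2, 5, 4]
After 7 (swap(6, 4)): [8, 6, 3, 1, 2, 0, 7, 5, 4]
After 8 (rotate_left(0, 4, k=4)): [2, 8, 6, 3, 1, 0, 7, 5, 4]
After 9 (reverse(4, 7)): [2, 8, 6, 3, 5, 7, 0, 1, 4]
After 10 (swap(6, 4)): [2, 8, 6, 3, 0, 7, 5, 1, 4]
After 11 (swap(5, 7)): [2, 8, 6, 3, 0, 1, 5, 7, 4]
After 12 (swap(0, 6)): [5, 8, 6, 3, 0, 1, 2, 7, 4]
After 13 (reverse(0, 8)): [4, 7, 2, 1, 0, 3, 6, 8, 5]
After 14 (swap(0, 6)): [6, 7, 2, 1, 0, 3, 4, 8, 5]
After 15 (swap(8, 4)): [6, 7, 2, 1, 5, 3, 4, 8, 0]

Answer: [6, 7, 2, 1, 5, 3, 4, 8, 0]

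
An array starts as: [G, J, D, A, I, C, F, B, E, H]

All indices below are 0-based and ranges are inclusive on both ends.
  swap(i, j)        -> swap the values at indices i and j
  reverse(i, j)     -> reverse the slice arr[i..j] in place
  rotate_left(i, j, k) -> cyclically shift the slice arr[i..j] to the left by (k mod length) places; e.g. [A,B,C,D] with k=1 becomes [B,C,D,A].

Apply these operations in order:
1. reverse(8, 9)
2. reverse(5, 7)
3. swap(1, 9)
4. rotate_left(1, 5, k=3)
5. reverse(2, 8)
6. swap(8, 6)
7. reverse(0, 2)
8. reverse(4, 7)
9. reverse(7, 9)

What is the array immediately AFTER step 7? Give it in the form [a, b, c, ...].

After 1 (reverse(8, 9)): [G, J, D, A, I, C, F, B, H, E]
After 2 (reverse(5, 7)): [G, J, D, A, I, B, F, C, H, E]
After 3 (swap(1, 9)): [G, E, D, A, I, B, F, C, H, J]
After 4 (rotate_left(1, 5, k=3)): [G, I, B, E, D, A, F, C, H, J]
After 5 (reverse(2, 8)): [G, I, H, C, F, A, D, E, B, J]
After 6 (swap(8, 6)): [G, I, H, C, F, A, B, E, D, J]
After 7 (reverse(0, 2)): [H, I, G, C, F, A, B, E, D, J]

Answer: [H, I, G, C, F, A, B, E, D, J]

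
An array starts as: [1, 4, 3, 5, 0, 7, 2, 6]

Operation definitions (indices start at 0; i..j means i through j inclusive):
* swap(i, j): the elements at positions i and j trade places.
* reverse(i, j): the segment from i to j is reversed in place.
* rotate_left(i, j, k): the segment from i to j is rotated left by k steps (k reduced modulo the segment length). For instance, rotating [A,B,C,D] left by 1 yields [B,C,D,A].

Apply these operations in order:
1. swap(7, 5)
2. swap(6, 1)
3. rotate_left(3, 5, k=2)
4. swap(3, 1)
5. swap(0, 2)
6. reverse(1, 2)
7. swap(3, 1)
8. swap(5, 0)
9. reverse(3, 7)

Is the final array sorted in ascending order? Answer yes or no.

After 1 (swap(7, 5)): [1, 4, 3, 5, 0, 6, 2, 7]
After 2 (swap(6, 1)): [1, 2, 3, 5, 0, 6, 4, 7]
After 3 (rotate_left(3, 5, k=2)): [1, 2, 3, 6, 5, 0, 4, 7]
After 4 (swap(3, 1)): [1, 6, 3, 2, 5, 0, 4, 7]
After 5 (swap(0, 2)): [3, 6, 1, 2, 5, 0, 4, 7]
After 6 (reverse(1, 2)): [3, 1, 6, 2, 5, 0, 4, 7]
After 7 (swap(3, 1)): [3, 2, 6, 1, 5, 0, 4, 7]
After 8 (swap(5, 0)): [0, 2, 6, 1, 5, 3, 4, 7]
After 9 (reverse(3, 7)): [0, 2, 6, 7, 4, 3, 5, 1]

Answer: no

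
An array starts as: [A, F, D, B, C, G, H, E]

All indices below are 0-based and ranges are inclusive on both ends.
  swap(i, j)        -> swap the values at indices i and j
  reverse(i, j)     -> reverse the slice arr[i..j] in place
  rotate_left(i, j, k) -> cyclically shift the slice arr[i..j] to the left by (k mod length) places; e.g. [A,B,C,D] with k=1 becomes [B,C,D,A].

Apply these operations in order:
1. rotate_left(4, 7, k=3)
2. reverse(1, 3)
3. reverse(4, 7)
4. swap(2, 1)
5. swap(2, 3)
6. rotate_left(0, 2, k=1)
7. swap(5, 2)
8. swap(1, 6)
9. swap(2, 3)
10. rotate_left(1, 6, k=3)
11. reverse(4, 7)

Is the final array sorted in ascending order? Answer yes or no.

After 1 (rotate_left(4, 7, k=3)): [A, F, D, B, E, C, G, H]
After 2 (reverse(1, 3)): [A, B, D, F, E, C, G, H]
After 3 (reverse(4, 7)): [A, B, D, F, H, G, C, E]
After 4 (swap(2, 1)): [A, D, B, F, H, G, C, E]
After 5 (swap(2, 3)): [A, D, F, B, H, G, C, E]
After 6 (rotate_left(0, 2, k=1)): [D, F, A, B, H, G, C, E]
After 7 (swap(5, 2)): [D, F, G, B, H, A, C, E]
After 8 (swap(1, 6)): [D, C, G, B, H, A, F, E]
After 9 (swap(2, 3)): [D, C, B, G, H, A, F, E]
After 10 (rotate_left(1, 6, k=3)): [D, H, A, F, C, B, G, E]
After 11 (reverse(4, 7)): [D, H, A, F, E, G, B, C]

Answer: no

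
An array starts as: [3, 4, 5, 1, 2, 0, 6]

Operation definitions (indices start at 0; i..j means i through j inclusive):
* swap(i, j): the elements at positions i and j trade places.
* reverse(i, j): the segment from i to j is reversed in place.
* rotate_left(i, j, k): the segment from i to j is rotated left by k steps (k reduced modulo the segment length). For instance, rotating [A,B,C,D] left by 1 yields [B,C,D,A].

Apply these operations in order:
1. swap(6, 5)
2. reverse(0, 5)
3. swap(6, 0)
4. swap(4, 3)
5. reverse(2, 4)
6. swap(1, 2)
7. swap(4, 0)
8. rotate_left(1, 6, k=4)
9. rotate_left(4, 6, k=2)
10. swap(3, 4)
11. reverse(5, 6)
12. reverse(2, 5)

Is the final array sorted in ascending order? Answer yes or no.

After 1 (swap(6, 5)): [3, 4, 5, 1, 2, 6, 0]
After 2 (reverse(0, 5)): [6, 2, 1, 5, 4, 3, 0]
After 3 (swap(6, 0)): [0, 2, 1, 5, 4, 3, 6]
After 4 (swap(4, 3)): [0, 2, 1, 4, 5, 3, 6]
After 5 (reverse(2, 4)): [0, 2, 5, 4, 1, 3, 6]
After 6 (swap(1, 2)): [0, 5, 2, 4, 1, 3, 6]
After 7 (swap(4, 0)): [1, 5, 2, 4, 0, 3, 6]
After 8 (rotate_left(1, 6, k=4)): [1, 3, 6, 5, 2, 4, 0]
After 9 (rotate_left(4, 6, k=2)): [1, 3, 6, 5, 0, 2, 4]
After 10 (swap(3, 4)): [1, 3, 6, 0, 5, 2, 4]
After 11 (reverse(5, 6)): [1, 3, 6, 0, 5, 4, 2]
After 12 (reverse(2, 5)): [1, 3, 4, 5, 0, 6, 2]

Answer: no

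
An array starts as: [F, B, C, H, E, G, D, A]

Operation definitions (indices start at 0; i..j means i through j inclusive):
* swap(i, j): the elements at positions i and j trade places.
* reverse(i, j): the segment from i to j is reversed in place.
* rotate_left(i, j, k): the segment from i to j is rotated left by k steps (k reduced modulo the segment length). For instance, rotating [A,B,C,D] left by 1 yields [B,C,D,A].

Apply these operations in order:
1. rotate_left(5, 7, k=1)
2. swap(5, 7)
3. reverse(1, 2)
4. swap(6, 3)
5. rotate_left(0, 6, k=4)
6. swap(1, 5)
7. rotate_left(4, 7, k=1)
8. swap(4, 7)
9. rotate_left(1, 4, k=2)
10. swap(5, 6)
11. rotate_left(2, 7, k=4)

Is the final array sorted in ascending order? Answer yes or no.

Answer: no

Derivation:
After 1 (rotate_left(5, 7, k=1)): [F, B, C, H, E, D, A, G]
After 2 (swap(5, 7)): [F, B, C, H, E, G, A, D]
After 3 (reverse(1, 2)): [F, C, B, H, E, G, A, D]
After 4 (swap(6, 3)): [F, C, B, A, E, G, H, D]
After 5 (rotate_left(0, 6, k=4)): [E, G, H, F, C, B, A, D]
After 6 (swap(1, 5)): [E, B, H, F, C, G, A, D]
After 7 (rotate_left(4, 7, k=1)): [E, B, H, F, G, A, D, C]
After 8 (swap(4, 7)): [E, B, H, F, C, A, D, G]
After 9 (rotate_left(1, 4, k=2)): [E, F, C, B, H, A, D, G]
After 10 (swap(5, 6)): [E, F, C, B, H, D, A, G]
After 11 (rotate_left(2, 7, k=4)): [E, F, A, G, C, B, H, D]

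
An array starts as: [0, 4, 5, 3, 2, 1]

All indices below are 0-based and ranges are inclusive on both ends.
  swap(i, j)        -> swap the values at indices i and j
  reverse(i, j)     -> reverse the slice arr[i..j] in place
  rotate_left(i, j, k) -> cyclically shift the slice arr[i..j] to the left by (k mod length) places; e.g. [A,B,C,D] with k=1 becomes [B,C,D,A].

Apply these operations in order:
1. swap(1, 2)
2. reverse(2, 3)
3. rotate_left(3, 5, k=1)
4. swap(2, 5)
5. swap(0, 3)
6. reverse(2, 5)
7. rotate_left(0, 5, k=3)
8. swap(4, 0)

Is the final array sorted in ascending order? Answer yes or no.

After 1 (swap(1, 2)): [0, 5, 4, 3, 2, 1]
After 2 (reverse(2, 3)): [0, 5, 3, 4, 2, 1]
After 3 (rotate_left(3, 5, k=1)): [0, 5, 3, 2, 1, 4]
After 4 (swap(2, 5)): [0, 5, 4, 2, 1, 3]
After 5 (swap(0, 3)): [2, 5, 4, 0, 1, 3]
After 6 (reverse(2, 5)): [2, 5, 3, 1, 0, 4]
After 7 (rotate_left(0, 5, k=3)): [1, 0, 4, 2, 5, 3]
After 8 (swap(4, 0)): [5, 0, 4, 2, 1, 3]

Answer: no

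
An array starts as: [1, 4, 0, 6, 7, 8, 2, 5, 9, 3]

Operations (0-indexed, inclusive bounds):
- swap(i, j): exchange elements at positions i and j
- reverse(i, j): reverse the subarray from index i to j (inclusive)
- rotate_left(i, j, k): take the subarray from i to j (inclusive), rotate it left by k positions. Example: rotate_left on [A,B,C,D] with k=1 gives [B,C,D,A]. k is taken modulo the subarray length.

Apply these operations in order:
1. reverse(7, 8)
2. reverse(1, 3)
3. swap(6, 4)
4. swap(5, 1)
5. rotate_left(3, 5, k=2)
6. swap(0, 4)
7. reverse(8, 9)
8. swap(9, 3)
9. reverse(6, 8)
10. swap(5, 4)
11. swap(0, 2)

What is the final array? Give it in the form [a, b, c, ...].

After 1 (reverse(7, 8)): [1, 4, 0, 6, 7, 8, 2, 9, 5, 3]
After 2 (reverse(1, 3)): [1, 6, 0, 4, 7, 8, 2, 9, 5, 3]
After 3 (swap(6, 4)): [1, 6, 0, 4, 2, 8, 7, 9, 5, 3]
After 4 (swap(5, 1)): [1, 8, 0, 4, 2, 6, 7, 9, 5, 3]
After 5 (rotate_left(3, 5, k=2)): [1, 8, 0, 6, 4, 2, 7, 9, 5, 3]
After 6 (swap(0, 4)): [4, 8, 0, 6, 1, 2, 7, 9, 5, 3]
After 7 (reverse(8, 9)): [4, 8, 0, 6, 1, 2, 7, 9, 3, 5]
After 8 (swap(9, 3)): [4, 8, 0, 5, 1, 2, 7, 9, 3, 6]
After 9 (reverse(6, 8)): [4, 8, 0, 5, 1, 2, 3, 9, 7, 6]
After 10 (swap(5, 4)): [4, 8, 0, 5, 2, 1, 3, 9, 7, 6]
After 11 (swap(0, 2)): [0, 8, 4, 5, 2, 1, 3, 9, 7, 6]

Answer: [0, 8, 4, 5, 2, 1, 3, 9, 7, 6]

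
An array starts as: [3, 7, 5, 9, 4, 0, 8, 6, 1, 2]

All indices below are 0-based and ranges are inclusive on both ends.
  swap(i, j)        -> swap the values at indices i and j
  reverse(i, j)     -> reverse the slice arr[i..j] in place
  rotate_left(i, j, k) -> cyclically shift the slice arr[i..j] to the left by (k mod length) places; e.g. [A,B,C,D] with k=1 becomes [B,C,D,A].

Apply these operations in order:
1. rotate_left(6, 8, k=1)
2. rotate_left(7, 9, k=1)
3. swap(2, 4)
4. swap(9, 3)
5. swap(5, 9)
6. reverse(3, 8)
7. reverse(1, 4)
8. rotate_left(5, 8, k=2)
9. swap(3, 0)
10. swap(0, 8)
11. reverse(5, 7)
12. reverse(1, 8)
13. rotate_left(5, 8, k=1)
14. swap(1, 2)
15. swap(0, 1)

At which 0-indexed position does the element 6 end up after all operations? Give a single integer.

After 1 (rotate_left(6, 8, k=1)): [3, 7, 5, 9, 4, 0, 6, 1, 8, 2]
After 2 (rotate_left(7, 9, k=1)): [3, 7, 5, 9, 4, 0, 6, 8, 2, 1]
After 3 (swap(2, 4)): [3, 7, 4, 9, 5, 0, 6, 8, 2, 1]
After 4 (swap(9, 3)): [3, 7, 4, 1, 5, 0, 6, 8, 2, 9]
After 5 (swap(5, 9)): [3, 7, 4, 1, 5, 9, 6, 8, 2, 0]
After 6 (reverse(3, 8)): [3, 7, 4, 2, 8, 6, 9, 5, 1, 0]
After 7 (reverse(1, 4)): [3, 8, 2, 4, 7, 6, 9, 5, 1, 0]
After 8 (rotate_left(5, 8, k=2)): [3, 8, 2, 4, 7, 5, 1, 6, 9, 0]
After 9 (swap(3, 0)): [4, 8, 2, 3, 7, 5, 1, 6, 9, 0]
After 10 (swap(0, 8)): [9, 8, 2, 3, 7, 5, 1, 6, 4, 0]
After 11 (reverse(5, 7)): [9, 8, 2, 3, 7, 6, 1, 5, 4, 0]
After 12 (reverse(1, 8)): [9, 4, 5, 1, 6, 7, 3, 2, 8, 0]
After 13 (rotate_left(5, 8, k=1)): [9, 4, 5, 1, 6, 3, 2, 8, 7, 0]
After 14 (swap(1, 2)): [9, 5, 4, 1, 6, 3, 2, 8, 7, 0]
After 15 (swap(0, 1)): [5, 9, 4, 1, 6, 3, 2, 8, 7, 0]

Answer: 4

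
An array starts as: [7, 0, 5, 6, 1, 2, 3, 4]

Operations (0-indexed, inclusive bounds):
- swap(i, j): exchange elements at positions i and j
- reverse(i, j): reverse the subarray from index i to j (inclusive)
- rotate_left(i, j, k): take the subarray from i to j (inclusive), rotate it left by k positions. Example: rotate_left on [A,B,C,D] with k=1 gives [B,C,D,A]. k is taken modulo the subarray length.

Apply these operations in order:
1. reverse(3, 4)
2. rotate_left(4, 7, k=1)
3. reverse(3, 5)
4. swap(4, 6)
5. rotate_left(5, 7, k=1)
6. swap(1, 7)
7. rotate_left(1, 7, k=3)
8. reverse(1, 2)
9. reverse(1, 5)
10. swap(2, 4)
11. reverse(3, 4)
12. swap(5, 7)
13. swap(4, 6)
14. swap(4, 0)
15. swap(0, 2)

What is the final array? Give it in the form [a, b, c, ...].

After 1 (reverse(3, 4)): [7, 0, 5, 1, 6, 2, 3, 4]
After 2 (rotate_left(4, 7, k=1)): [7, 0, 5, 1, 2, 3, 4, 6]
After 3 (reverse(3, 5)): [7, 0, 5, 3, 2, 1, 4, 6]
After 4 (swap(4, 6)): [7, 0, 5, 3, 4, 1, 2, 6]
After 5 (rotate_left(5, 7, k=1)): [7, 0, 5, 3, 4, 2, 6, 1]
After 6 (swap(1, 7)): [7, 1, 5, 3, 4, 2, 6, 0]
After 7 (rotate_left(1, 7, k=3)): [7, 4, 2, 6, 0, 1, 5, 3]
After 8 (reverse(1, 2)): [7, 2, 4, 6, 0, 1, 5, 3]
After 9 (reverse(1, 5)): [7, 1, 0, 6, 4, 2, 5, 3]
After 10 (swap(2, 4)): [7, 1, 4, 6, 0, 2, 5, 3]
After 11 (reverse(3, 4)): [7, 1, 4, 0, 6, 2, 5, 3]
After 12 (swap(5, 7)): [7, 1, 4, 0, 6, 3, 5, 2]
After 13 (swap(4, 6)): [7, 1, 4, 0, 5, 3, 6, 2]
After 14 (swap(4, 0)): [5, 1, 4, 0, 7, 3, 6, 2]
After 15 (swap(0, 2)): [4, 1, 5, 0, 7, 3, 6, 2]

Answer: [4, 1, 5, 0, 7, 3, 6, 2]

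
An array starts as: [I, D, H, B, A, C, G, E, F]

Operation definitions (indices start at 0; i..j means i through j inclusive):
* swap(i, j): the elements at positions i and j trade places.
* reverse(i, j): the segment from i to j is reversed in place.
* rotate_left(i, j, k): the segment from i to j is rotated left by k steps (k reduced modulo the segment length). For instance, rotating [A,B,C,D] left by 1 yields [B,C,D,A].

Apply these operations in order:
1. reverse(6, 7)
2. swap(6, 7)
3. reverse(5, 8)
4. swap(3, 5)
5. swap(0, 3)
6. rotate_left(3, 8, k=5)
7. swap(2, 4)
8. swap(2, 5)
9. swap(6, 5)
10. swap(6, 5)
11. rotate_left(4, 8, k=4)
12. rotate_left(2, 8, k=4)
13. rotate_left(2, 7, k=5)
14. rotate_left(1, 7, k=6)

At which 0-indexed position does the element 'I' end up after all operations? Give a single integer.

After 1 (reverse(6, 7)): [I, D, H, B, A, C, E, G, F]
After 2 (swap(6, 7)): [I, D, H, B, A, C, G, E, F]
After 3 (reverse(5, 8)): [I, D, H, B, A, F, E, G, C]
After 4 (swap(3, 5)): [I, D, H, F, A, B, E, G, C]
After 5 (swap(0, 3)): [F, D, H, I, A, B, E, G, C]
After 6 (rotate_left(3, 8, k=5)): [F, D, H, C, I, A, B, E, G]
After 7 (swap(2, 4)): [F, D, I, C, H, A, B, E, G]
After 8 (swap(2, 5)): [F, D, A, C, H, I, B, E, G]
After 9 (swap(6, 5)): [F, D, A, C, H, B, I, E, G]
After 10 (swap(6, 5)): [F, D, A, C, H, I, B, E, G]
After 11 (rotate_left(4, 8, k=4)): [F, D, A, C, G, H, I, B, E]
After 12 (rotate_left(2, 8, k=4)): [F, D, I, B, E, A, C, G, H]
After 13 (rotate_left(2, 7, k=5)): [F, D, G, I, B, E, A, C, H]
After 14 (rotate_left(1, 7, k=6)): [F, C, D, G, I, B, E, A, H]

Answer: 4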